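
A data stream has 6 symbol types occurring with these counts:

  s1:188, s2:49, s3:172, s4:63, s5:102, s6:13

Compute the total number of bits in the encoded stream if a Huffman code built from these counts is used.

1361

Greedily combine the two least-frequent nodes:
merge s6(13) and s2(49): 62
merge 62 and s4(63): 125
merge s5(102) and 125: 227
merge s3(172) and s1(188): 360
merge 227 and 360: 587
The encoded length is the sum of every internal node's weight: 62 + 125 + 227 + 360 + 587 = 1361 bits.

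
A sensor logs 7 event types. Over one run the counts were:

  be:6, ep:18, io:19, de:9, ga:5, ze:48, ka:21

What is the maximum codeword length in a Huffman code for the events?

Merge the two lowest-weight nodes at each step:
combine ga(5), be(6) → 11
combine de(9), 11 → 20
combine ep(18), io(19) → 37
combine 20, ka(21) → 41
combine 37, 41 → 78
combine ze(48), 78 → 126
The rarest symbols sit at the bottom; the longest codeword is 5 bits.

5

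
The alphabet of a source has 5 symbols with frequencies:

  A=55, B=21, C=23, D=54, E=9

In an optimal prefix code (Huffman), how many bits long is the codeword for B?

4

Huffman merges, smallest pair first:
E(9) + B(21) → 30
C(23) + 30 → 53
53 + D(54) → 107
A(55) + 107 → 162
The subtree containing B is merged 4 times, so code length = 4.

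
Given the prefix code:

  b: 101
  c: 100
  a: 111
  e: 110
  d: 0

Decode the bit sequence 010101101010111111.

dbdebdaa

Read left to right; each codeword is recognised as soon as it completes (prefix code):
  0→d | 101→b | 0→d | 110→e | 101→b | 0→d | 111→a | 111→a
Decoded message: dbdebdaa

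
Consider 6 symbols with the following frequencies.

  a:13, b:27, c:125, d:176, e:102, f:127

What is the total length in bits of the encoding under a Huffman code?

Merge the two smallest weights repeatedly:
a(13) + b(27) → 40
40 + e(102) → 142
c(125) + f(127) → 252
142 + d(176) → 318
252 + 318 → 570
Total encoded bits = sum of merged weights = 40 + 142 + 252 + 318 + 570 = 1322.

1322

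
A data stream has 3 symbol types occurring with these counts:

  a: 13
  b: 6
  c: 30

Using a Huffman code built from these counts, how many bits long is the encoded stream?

68

Build the Huffman tree bottom-up:
combine b(6), a(13) → 19
combine 19, c(30) → 49
The encoded length is the sum of every internal node's weight: 19 + 49 = 68 bits.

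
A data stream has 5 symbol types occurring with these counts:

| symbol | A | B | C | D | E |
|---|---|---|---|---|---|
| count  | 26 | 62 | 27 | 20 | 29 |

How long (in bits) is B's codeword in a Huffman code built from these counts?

Build the tree from the bottom:
D(20) + A(26) → 46
C(27) + E(29) → 56
46 + 56 → 102
B(62) + 102 → 164
B is merged only at the final step, so code length = 1.

1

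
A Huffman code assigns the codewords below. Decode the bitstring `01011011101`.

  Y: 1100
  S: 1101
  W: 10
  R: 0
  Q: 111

Read left to right; each codeword is recognised as soon as it completes (prefix code):
  0→R | 10→W | 1101→S | 1101→S
Decoded message: RWSS

RWSS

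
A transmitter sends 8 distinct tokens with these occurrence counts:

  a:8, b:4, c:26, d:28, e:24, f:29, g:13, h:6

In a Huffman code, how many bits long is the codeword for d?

Repeatedly merge the two smallest:
b(4) + h(6) → 10
a(8) + 10 → 18
g(13) + 18 → 31
e(24) + c(26) → 50
d(28) + f(29) → 57
31 + 50 → 81
57 + 81 → 138
d's leaf is at depth 2, giving a 2-bit codeword.

2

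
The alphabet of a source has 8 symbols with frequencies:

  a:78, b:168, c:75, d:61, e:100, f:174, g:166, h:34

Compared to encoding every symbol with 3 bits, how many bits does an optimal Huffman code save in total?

94

Fixed-length: 3 bits × 856 symbols = 2568 bits.
Huffman merges:
merge h(34) and d(61): 95
merge c(75) and a(78): 153
merge 95 and e(100): 195
merge 153 and g(166): 319
merge b(168) and f(174): 342
merge 195 and 319: 514
merge 342 and 514: 856
Huffman total = 95 + 153 + 195 + 319 + 342 + 514 + 856 = 2474 bits.
Saving = 2568 − 2474 = 94 bits.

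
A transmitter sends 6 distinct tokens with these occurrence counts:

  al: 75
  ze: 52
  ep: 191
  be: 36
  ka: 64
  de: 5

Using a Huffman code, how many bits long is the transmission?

928

Greedily combine the two least-frequent nodes:
de(5) + be(36) → 41
41 + ze(52) → 93
ka(64) + al(75) → 139
93 + 139 → 232
ep(191) + 232 → 423
Each symbol's bit-cost is frequency × depth; summing gives 928 bits (equivalently 41 + 93 + 139 + 232 + 423).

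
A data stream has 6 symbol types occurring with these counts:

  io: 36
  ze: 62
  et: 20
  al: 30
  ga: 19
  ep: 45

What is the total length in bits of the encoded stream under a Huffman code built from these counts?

529

Merge the two smallest weights repeatedly:
ga(19) + et(20) → 39
al(30) + io(36) → 66
39 + ep(45) → 84
ze(62) + 66 → 128
84 + 128 → 212
Each symbol's bit-cost is frequency × depth; summing gives 529 bits (equivalently 39 + 66 + 84 + 128 + 212).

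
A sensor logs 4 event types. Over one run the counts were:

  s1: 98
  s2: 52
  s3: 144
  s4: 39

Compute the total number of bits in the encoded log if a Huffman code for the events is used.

Greedily combine the two least-frequent nodes:
s4(39) + s2(52) → 91
91 + s1(98) → 189
s3(144) + 189 → 333
The encoded length is the sum of every internal node's weight: 91 + 189 + 333 = 613 bits.

613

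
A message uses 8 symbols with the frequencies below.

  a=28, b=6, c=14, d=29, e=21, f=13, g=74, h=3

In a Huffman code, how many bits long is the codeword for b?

5

Huffman merges, smallest pair first:
merge h(3) and b(6): 9
merge 9 and f(13): 22
merge c(14) and e(21): 35
merge 22 and a(28): 50
merge d(29) and 35: 64
merge 50 and 64: 114
merge g(74) and 114: 188
b's leaf is at depth 5, giving a 5-bit codeword.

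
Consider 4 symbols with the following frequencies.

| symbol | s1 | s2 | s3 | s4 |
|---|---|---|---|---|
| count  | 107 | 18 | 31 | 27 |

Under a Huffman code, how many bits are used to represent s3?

Repeatedly merge the two smallest:
s2(18) + s4(27) → 45
s3(31) + 45 → 76
76 + s1(107) → 183
The subtree containing s3 is merged 2 times, so code length = 2.

2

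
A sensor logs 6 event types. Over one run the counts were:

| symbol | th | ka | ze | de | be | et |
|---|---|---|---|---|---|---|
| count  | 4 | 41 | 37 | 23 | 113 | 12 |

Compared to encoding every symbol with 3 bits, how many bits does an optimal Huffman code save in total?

Fixed-length: 3 bits × 230 symbols = 690 bits.
Huffman merges:
merge th(4) and et(12): 16
merge 16 and de(23): 39
merge ze(37) and 39: 76
merge ka(41) and 76: 117
merge be(113) and 117: 230
Huffman total = 16 + 39 + 76 + 117 + 230 = 478 bits.
Saving = 690 − 478 = 212 bits.

212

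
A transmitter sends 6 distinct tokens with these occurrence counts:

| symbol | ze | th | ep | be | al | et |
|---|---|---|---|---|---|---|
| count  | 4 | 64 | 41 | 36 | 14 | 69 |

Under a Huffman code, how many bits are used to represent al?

Huffman merges, smallest pair first:
ze(4) + al(14) → 18
18 + be(36) → 54
ep(41) + 54 → 95
th(64) + et(69) → 133
95 + 133 → 228
al's leaf is at depth 4, giving a 4-bit codeword.

4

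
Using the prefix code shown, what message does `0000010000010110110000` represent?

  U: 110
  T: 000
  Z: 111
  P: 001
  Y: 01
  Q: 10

Read left to right; each codeword is recognised as soon as it completes (prefix code):
  000→T | 001→P | 000→T | 001→P | 01→Y | 10→Q | 110→U | 000→T
Decoded message: TPTPYQUT

TPTPYQUT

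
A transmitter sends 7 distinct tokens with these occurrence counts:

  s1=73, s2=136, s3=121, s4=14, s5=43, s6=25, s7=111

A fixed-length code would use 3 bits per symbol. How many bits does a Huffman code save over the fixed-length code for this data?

Fixed-length: 3 bits × 523 symbols = 1569 bits.
Huffman merges:
s4(14) + s6(25) → 39
39 + s5(43) → 82
s1(73) + 82 → 155
s7(111) + s3(121) → 232
s2(136) + 155 → 291
232 + 291 → 523
Huffman total = 39 + 82 + 155 + 232 + 291 + 523 = 1322 bits.
Saving = 1569 − 1322 = 247 bits.

247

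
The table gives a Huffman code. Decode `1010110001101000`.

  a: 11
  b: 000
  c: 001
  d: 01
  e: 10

eeabadb

Read left to right; each codeword is recognised as soon as it completes (prefix code):
  10→e | 10→e | 11→a | 000→b | 11→a | 01→d | 000→b
Decoded message: eeabadb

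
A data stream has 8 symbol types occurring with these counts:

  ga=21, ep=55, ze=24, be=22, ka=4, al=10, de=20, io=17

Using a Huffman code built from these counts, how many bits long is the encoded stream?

Merge the two smallest weights repeatedly:
merge ka(4) and al(10): 14
merge 14 and io(17): 31
merge de(20) and ga(21): 41
merge be(22) and ze(24): 46
merge 31 and 41: 72
merge 46 and ep(55): 101
merge 72 and 101: 173
Total encoded bits = sum of merged weights = 14 + 31 + 41 + 46 + 72 + 101 + 173 = 478.

478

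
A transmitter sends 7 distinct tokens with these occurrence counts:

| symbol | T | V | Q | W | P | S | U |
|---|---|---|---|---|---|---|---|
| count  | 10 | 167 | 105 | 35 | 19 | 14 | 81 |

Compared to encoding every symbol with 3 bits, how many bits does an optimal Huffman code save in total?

Fixed-length: 3 bits × 431 symbols = 1293 bits.
Huffman merges:
merge T(10) and S(14): 24
merge P(19) and 24: 43
merge W(35) and 43: 78
merge 78 and U(81): 159
merge Q(105) and 159: 264
merge V(167) and 264: 431
Huffman total = 24 + 43 + 78 + 159 + 264 + 431 = 999 bits.
Saving = 1293 − 999 = 294 bits.

294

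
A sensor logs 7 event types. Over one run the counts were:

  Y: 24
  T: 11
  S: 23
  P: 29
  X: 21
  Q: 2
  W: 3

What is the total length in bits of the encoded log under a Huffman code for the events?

Build the Huffman tree bottom-up:
combine Q(2), W(3) → 5
combine 5, T(11) → 16
combine 16, X(21) → 37
combine S(23), Y(24) → 47
combine P(29), 37 → 66
combine 47, 66 → 113
Total encoded bits = sum of merged weights = 5 + 16 + 37 + 47 + 66 + 113 = 284.

284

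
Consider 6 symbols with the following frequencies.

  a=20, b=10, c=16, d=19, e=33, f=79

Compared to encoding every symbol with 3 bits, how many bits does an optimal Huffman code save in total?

132

Fixed-length: 3 bits × 177 symbols = 531 bits.
Huffman merges:
merge b(10) and c(16): 26
merge d(19) and a(20): 39
merge 26 and e(33): 59
merge 39 and 59: 98
merge f(79) and 98: 177
Huffman total = 26 + 39 + 59 + 98 + 177 = 399 bits.
Saving = 531 − 399 = 132 bits.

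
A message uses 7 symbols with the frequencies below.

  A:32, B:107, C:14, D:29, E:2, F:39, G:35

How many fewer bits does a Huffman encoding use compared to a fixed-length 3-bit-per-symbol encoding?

153

Fixed-length: 3 bits × 258 symbols = 774 bits.
Huffman merges:
combine E(2), C(14) → 16
combine 16, D(29) → 45
combine A(32), G(35) → 67
combine F(39), 45 → 84
combine 67, 84 → 151
combine B(107), 151 → 258
Huffman total = 16 + 45 + 67 + 84 + 151 + 258 = 621 bits.
Saving = 774 − 621 = 153 bits.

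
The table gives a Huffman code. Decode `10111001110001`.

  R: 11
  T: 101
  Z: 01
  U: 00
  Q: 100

TRURQZ

Read left to right; each codeword is recognised as soon as it completes (prefix code):
  101→T | 11→R | 00→U | 11→R | 100→Q | 01→Z
Decoded message: TRURQZ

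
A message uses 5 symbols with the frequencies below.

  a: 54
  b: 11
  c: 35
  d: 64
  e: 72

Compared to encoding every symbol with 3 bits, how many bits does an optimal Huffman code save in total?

Fixed-length: 3 bits × 236 symbols = 708 bits.
Huffman merges:
merge b(11) and c(35): 46
merge 46 and a(54): 100
merge d(64) and e(72): 136
merge 100 and 136: 236
Huffman total = 46 + 100 + 136 + 236 = 518 bits.
Saving = 708 − 518 = 190 bits.

190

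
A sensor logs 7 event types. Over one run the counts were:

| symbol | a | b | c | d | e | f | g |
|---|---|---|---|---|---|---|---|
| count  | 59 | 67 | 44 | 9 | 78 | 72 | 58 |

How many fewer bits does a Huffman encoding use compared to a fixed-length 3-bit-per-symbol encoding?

Fixed-length: 3 bits × 387 symbols = 1161 bits.
Huffman merges:
merge d(9) and c(44): 53
merge 53 and g(58): 111
merge a(59) and b(67): 126
merge f(72) and e(78): 150
merge 111 and 126: 237
merge 150 and 237: 387
Huffman total = 53 + 111 + 126 + 150 + 237 + 387 = 1064 bits.
Saving = 1161 − 1064 = 97 bits.

97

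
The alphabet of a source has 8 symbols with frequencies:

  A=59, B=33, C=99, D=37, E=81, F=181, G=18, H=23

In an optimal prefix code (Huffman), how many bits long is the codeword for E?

Repeatedly merge the two smallest:
G(18) + H(23) → 41
B(33) + D(37) → 70
41 + A(59) → 100
70 + E(81) → 151
C(99) + 100 → 199
151 + F(181) → 332
199 + 332 → 531
The subtree containing E is merged 3 times, so code length = 3.

3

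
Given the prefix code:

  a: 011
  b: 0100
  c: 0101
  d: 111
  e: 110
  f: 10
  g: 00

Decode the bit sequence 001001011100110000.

Read left to right; each codeword is recognised as soon as it completes (prefix code):
  00→g | 10→f | 0101→c | 110→e | 011→a | 00→g | 00→g
Decoded message: gfceagg

gfceagg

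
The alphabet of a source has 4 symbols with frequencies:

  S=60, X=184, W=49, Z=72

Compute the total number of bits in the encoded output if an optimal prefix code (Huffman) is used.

Greedily combine the two least-frequent nodes:
merge W(49) and S(60): 109
merge Z(72) and 109: 181
merge 181 and X(184): 365
The encoded length is the sum of every internal node's weight: 109 + 181 + 365 = 655 bits.

655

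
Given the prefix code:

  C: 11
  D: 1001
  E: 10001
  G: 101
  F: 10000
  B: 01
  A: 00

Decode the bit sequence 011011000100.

Read left to right; each codeword is recognised as soon as it completes (prefix code):
  01→B | 101→G | 10001→E | 00→A
Decoded message: BGEA

BGEA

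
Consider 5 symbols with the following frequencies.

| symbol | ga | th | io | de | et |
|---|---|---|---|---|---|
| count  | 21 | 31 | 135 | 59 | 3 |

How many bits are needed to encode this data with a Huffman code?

Build the Huffman tree bottom-up:
combine et(3), ga(21) → 24
combine 24, th(31) → 55
combine 55, de(59) → 114
combine 114, io(135) → 249
Each symbol's bit-cost is frequency × depth; summing gives 442 bits (equivalently 24 + 55 + 114 + 249).

442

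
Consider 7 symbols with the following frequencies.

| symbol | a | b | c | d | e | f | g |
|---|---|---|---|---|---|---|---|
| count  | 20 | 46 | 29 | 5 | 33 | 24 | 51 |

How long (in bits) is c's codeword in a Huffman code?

Huffman merges, smallest pair first:
combine d(5), a(20) → 25
combine f(24), 25 → 49
combine c(29), e(33) → 62
combine b(46), 49 → 95
combine g(51), 62 → 113
combine 95, 113 → 208
The subtree containing c is merged 3 times, so code length = 3.

3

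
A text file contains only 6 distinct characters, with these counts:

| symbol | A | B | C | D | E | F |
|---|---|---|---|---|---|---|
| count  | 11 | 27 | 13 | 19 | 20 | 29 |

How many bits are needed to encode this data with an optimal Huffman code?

301

Build the Huffman tree bottom-up:
merge A(11) and C(13): 24
merge D(19) and E(20): 39
merge 24 and B(27): 51
merge F(29) and 39: 68
merge 51 and 68: 119
Total encoded bits = sum of merged weights = 24 + 39 + 51 + 68 + 119 = 301.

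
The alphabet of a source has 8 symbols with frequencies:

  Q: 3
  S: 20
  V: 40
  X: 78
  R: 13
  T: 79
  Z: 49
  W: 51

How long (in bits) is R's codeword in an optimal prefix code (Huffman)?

Huffman merges, smallest pair first:
merge Q(3) and R(13): 16
merge 16 and S(20): 36
merge 36 and V(40): 76
merge Z(49) and W(51): 100
merge 76 and X(78): 154
merge T(79) and 100: 179
merge 154 and 179: 333
The subtree containing R is merged 5 times, so code length = 5.

5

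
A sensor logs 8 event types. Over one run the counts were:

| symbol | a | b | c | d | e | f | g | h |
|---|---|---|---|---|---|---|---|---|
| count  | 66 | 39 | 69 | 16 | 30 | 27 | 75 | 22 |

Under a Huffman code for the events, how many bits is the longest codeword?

Merge the two lowest-weight nodes at each step:
combine d(16), h(22) → 38
combine f(27), e(30) → 57
combine 38, b(39) → 77
combine 57, a(66) → 123
combine c(69), g(75) → 144
combine 77, 123 → 200
combine 144, 200 → 344
The rarest symbols sit at the bottom; the longest codeword is 4 bits.

4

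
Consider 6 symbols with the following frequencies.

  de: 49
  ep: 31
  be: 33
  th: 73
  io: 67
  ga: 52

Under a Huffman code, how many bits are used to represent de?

Huffman merges, smallest pair first:
merge ep(31) and be(33): 64
merge de(49) and ga(52): 101
merge 64 and io(67): 131
merge th(73) and 101: 174
merge 131 and 174: 305
de's leaf is at depth 3, giving a 3-bit codeword.

3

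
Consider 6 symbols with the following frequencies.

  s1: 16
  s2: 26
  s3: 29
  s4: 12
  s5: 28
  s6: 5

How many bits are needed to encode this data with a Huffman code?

Build the Huffman tree bottom-up:
s6(5) + s4(12) → 17
s1(16) + 17 → 33
s2(26) + s5(28) → 54
s3(29) + 33 → 62
54 + 62 → 116
Total encoded bits = sum of merged weights = 17 + 33 + 54 + 62 + 116 = 282.

282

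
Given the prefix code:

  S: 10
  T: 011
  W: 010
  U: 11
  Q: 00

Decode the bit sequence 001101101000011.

QUTWQT

Read left to right; each codeword is recognised as soon as it completes (prefix code):
  00→Q | 11→U | 011→T | 010→W | 00→Q | 011→T
Decoded message: QUTWQT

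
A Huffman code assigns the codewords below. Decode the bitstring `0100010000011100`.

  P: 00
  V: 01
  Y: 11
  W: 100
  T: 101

Read left to right; each codeword is recognised as soon as it completes (prefix code):
  01→V | 00→P | 01→V | 00→P | 00→P | 01→V | 11→Y | 00→P
Decoded message: VPVPPVYP

VPVPPVYP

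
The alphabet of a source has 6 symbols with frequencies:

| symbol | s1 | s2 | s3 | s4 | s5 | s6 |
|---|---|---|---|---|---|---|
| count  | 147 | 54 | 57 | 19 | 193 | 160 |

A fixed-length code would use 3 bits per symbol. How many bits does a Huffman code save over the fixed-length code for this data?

Fixed-length: 3 bits × 630 symbols = 1890 bits.
Huffman merges:
merge s4(19) and s2(54): 73
merge s3(57) and 73: 130
merge 130 and s1(147): 277
merge s6(160) and s5(193): 353
merge 277 and 353: 630
Huffman total = 73 + 130 + 277 + 353 + 630 = 1463 bits.
Saving = 1890 − 1463 = 427 bits.

427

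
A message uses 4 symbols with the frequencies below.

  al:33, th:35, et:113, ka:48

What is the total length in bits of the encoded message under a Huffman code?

413

Build the Huffman tree bottom-up:
merge al(33) and th(35): 68
merge ka(48) and 68: 116
merge et(113) and 116: 229
The encoded length is the sum of every internal node's weight: 68 + 116 + 229 = 413 bits.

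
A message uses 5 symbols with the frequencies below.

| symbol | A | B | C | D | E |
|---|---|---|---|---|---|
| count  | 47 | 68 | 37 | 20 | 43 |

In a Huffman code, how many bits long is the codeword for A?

Huffman merges, smallest pair first:
D(20) + C(37) → 57
E(43) + A(47) → 90
57 + B(68) → 125
90 + 125 → 215
The subtree containing A is merged 2 times, so code length = 2.

2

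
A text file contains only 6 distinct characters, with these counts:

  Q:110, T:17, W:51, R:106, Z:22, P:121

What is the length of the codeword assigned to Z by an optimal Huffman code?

Huffman merges, smallest pair first:
combine T(17), Z(22) → 39
combine 39, W(51) → 90
combine 90, R(106) → 196
combine Q(110), P(121) → 231
combine 196, 231 → 427
Z's leaf is at depth 4, giving a 4-bit codeword.

4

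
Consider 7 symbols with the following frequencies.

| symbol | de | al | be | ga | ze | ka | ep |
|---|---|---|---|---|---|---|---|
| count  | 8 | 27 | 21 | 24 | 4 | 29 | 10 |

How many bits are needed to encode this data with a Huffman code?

Build the Huffman tree bottom-up:
ze(4) + de(8) → 12
ep(10) + 12 → 22
be(21) + 22 → 43
ga(24) + al(27) → 51
ka(29) + 43 → 72
51 + 72 → 123
Each symbol's bit-cost is frequency × depth; summing gives 323 bits (equivalently 12 + 22 + 43 + 51 + 72 + 123).

323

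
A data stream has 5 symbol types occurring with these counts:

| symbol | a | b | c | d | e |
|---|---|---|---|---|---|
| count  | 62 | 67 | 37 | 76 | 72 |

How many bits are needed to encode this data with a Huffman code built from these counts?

727

Build the Huffman tree bottom-up:
merge c(37) and a(62): 99
merge b(67) and e(72): 139
merge d(76) and 99: 175
merge 139 and 175: 314
The encoded length is the sum of every internal node's weight: 99 + 139 + 175 + 314 = 727 bits.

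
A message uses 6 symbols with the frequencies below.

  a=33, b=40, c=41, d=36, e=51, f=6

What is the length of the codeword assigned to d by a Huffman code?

Huffman merges, smallest pair first:
f(6) + a(33) → 39
d(36) + 39 → 75
b(40) + c(41) → 81
e(51) + 75 → 126
81 + 126 → 207
The subtree containing d is merged 3 times, so code length = 3.

3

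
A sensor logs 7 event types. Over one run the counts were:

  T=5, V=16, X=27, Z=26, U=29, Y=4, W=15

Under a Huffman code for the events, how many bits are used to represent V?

3

Build the tree from the bottom:
merge Y(4) and T(5): 9
merge 9 and W(15): 24
merge V(16) and 24: 40
merge Z(26) and X(27): 53
merge U(29) and 40: 69
merge 53 and 69: 122
The subtree containing V is merged 3 times, so code length = 3.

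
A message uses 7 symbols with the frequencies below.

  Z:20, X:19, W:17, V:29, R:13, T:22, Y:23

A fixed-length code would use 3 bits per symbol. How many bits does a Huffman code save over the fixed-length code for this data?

Fixed-length: 3 bits × 143 symbols = 429 bits.
Huffman merges:
combine R(13), W(17) → 30
combine X(19), Z(20) → 39
combine T(22), Y(23) → 45
combine V(29), 30 → 59
combine 39, 45 → 84
combine 59, 84 → 143
Huffman total = 30 + 39 + 45 + 59 + 84 + 143 = 400 bits.
Saving = 429 − 400 = 29 bits.

29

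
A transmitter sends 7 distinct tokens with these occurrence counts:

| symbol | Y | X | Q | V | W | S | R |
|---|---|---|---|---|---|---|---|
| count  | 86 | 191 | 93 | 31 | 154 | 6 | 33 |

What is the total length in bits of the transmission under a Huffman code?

Build the Huffman tree bottom-up:
S(6) + V(31) → 37
R(33) + 37 → 70
70 + Y(86) → 156
Q(93) + W(154) → 247
156 + X(191) → 347
247 + 347 → 594
Each symbol's bit-cost is frequency × depth; summing gives 1451 bits (equivalently 37 + 70 + 156 + 247 + 347 + 594).

1451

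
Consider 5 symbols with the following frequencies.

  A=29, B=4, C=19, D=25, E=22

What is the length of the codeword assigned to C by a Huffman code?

3

Build the tree from the bottom:
B(4) + C(19) → 23
E(22) + 23 → 45
D(25) + A(29) → 54
45 + 54 → 99
C's leaf is at depth 3, giving a 3-bit codeword.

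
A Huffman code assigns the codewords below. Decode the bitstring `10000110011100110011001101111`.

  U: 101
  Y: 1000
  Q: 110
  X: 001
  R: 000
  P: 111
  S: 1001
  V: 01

Read left to right; each codeword is recognised as soon as it completes (prefix code):
  1000→Y | 01→V | 1001→S | 110→Q | 01→V | 1001→S | 1001→S | 101→U | 111→P
Decoded message: YVSQVSSUP

YVSQVSSUP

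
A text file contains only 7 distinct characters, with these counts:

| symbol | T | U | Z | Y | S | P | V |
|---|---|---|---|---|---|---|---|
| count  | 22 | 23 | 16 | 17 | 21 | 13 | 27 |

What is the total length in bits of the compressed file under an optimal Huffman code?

Greedily combine the two least-frequent nodes:
merge P(13) and Z(16): 29
merge Y(17) and S(21): 38
merge T(22) and U(23): 45
merge V(27) and 29: 56
merge 38 and 45: 83
merge 56 and 83: 139
Total encoded bits = sum of merged weights = 29 + 38 + 45 + 56 + 83 + 139 = 390.

390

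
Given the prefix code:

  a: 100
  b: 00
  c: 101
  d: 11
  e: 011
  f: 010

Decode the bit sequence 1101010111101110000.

Read left to right; each codeword is recognised as soon as it completes (prefix code):
  11→d | 010→f | 101→c | 11→d | 101→c | 11→d | 00→b | 00→b
Decoded message: dfcdcdbb

dfcdcdbb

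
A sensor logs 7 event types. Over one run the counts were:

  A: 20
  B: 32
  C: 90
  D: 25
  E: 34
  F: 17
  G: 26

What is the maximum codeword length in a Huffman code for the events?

Merge the two lowest-weight nodes at each step:
combine F(17), A(20) → 37
combine D(25), G(26) → 51
combine B(32), E(34) → 66
combine 37, 51 → 88
combine 66, 88 → 154
combine C(90), 154 → 244
The rarest symbols sit at the bottom; the longest codeword is 4 bits.

4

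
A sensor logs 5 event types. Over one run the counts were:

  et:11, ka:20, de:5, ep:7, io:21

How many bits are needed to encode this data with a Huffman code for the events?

140

Merge the two smallest weights repeatedly:
merge de(5) and ep(7): 12
merge et(11) and 12: 23
merge ka(20) and io(21): 41
merge 23 and 41: 64
The encoded length is the sum of every internal node's weight: 12 + 23 + 41 + 64 = 140 bits.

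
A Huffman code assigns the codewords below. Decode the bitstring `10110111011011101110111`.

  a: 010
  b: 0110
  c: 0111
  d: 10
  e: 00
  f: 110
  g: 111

Read left to right; each codeword is recognised as soon as it completes (prefix code):
  10→d | 110→f | 111→g | 0110→b | 111→g | 0111→c | 0111→c
Decoded message: dfgbgcc

dfgbgcc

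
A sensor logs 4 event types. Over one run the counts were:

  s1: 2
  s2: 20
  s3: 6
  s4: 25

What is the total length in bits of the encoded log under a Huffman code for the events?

89

Merge the two smallest weights repeatedly:
s1(2) + s3(6) → 8
8 + s2(20) → 28
s4(25) + 28 → 53
Total encoded bits = sum of merged weights = 8 + 28 + 53 = 89.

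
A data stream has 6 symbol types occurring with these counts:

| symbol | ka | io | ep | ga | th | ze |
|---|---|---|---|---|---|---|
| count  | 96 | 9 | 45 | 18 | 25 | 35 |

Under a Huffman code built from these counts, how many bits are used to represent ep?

3

Build the tree from the bottom:
io(9) + ga(18) → 27
th(25) + 27 → 52
ze(35) + ep(45) → 80
52 + 80 → 132
ka(96) + 132 → 228
ep sits 3 levels below the root, so its codeword is 3 bits.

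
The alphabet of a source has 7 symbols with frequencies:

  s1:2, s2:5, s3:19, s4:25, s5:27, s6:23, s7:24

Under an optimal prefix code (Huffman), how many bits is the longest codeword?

Merge the two lowest-weight nodes at each step:
combine s1(2), s2(5) → 7
combine 7, s3(19) → 26
combine s6(23), s7(24) → 47
combine s4(25), 26 → 51
combine s5(27), 47 → 74
combine 51, 74 → 125
The rarest symbols sit at the bottom; the longest codeword is 4 bits.

4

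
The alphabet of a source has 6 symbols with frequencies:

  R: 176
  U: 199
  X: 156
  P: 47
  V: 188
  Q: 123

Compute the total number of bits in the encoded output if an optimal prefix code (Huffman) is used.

2274

Greedily combine the two least-frequent nodes:
combine P(47), Q(123) → 170
combine X(156), 170 → 326
combine R(176), V(188) → 364
combine U(199), 326 → 525
combine 364, 525 → 889
Total encoded bits = sum of merged weights = 170 + 326 + 364 + 525 + 889 = 2274.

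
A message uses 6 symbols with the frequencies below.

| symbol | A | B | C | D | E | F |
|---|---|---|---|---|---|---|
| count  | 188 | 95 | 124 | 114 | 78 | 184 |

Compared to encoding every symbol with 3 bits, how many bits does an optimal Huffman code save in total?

Fixed-length: 3 bits × 783 symbols = 2349 bits.
Huffman merges:
E(78) + B(95) → 173
D(114) + C(124) → 238
173 + F(184) → 357
A(188) + 238 → 426
357 + 426 → 783
Huffman total = 173 + 238 + 357 + 426 + 783 = 1977 bits.
Saving = 2349 − 1977 = 372 bits.

372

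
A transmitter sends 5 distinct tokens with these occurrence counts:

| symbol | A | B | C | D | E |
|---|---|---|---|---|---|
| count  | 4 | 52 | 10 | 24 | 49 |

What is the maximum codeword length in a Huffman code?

Merge the two lowest-weight nodes at each step:
A(4) + C(10) → 14
14 + D(24) → 38
38 + E(49) → 87
B(52) + 87 → 139
Maximum depth reached is 4.

4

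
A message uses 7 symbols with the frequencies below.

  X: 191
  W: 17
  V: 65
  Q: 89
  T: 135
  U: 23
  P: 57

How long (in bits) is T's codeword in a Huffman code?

2

Build the tree from the bottom:
combine W(17), U(23) → 40
combine 40, P(57) → 97
combine V(65), Q(89) → 154
combine 97, T(135) → 232
combine 154, X(191) → 345
combine 232, 345 → 577
The subtree containing T is merged 2 times, so code length = 2.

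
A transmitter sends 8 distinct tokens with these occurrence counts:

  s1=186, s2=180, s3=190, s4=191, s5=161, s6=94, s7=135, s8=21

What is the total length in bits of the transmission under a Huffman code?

3398

Build the Huffman tree bottom-up:
s8(21) + s6(94) → 115
115 + s7(135) → 250
s5(161) + s2(180) → 341
s1(186) + s3(190) → 376
s4(191) + 250 → 441
341 + 376 → 717
441 + 717 → 1158
Total encoded bits = sum of merged weights = 115 + 250 + 341 + 376 + 441 + 717 + 1158 = 3398.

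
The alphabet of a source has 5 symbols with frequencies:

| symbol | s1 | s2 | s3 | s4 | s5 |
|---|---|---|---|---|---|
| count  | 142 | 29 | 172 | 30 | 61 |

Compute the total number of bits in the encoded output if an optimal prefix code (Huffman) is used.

Greedily combine the two least-frequent nodes:
s2(29) + s4(30) → 59
59 + s5(61) → 120
120 + s1(142) → 262
s3(172) + 262 → 434
Each symbol's bit-cost is frequency × depth; summing gives 875 bits (equivalently 59 + 120 + 262 + 434).

875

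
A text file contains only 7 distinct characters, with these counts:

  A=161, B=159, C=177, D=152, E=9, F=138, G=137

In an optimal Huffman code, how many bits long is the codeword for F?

Huffman merges, smallest pair first:
E(9) + G(137) → 146
F(138) + 146 → 284
D(152) + B(159) → 311
A(161) + C(177) → 338
284 + 311 → 595
338 + 595 → 933
The subtree containing F is merged 3 times, so code length = 3.

3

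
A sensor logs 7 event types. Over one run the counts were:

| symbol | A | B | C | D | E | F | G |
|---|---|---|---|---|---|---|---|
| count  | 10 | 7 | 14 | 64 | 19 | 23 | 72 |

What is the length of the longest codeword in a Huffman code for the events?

Merge the two lowest-weight nodes at each step:
B(7) + A(10) → 17
C(14) + 17 → 31
E(19) + F(23) → 42
31 + 42 → 73
D(64) + G(72) → 136
73 + 136 → 209
The first pair merged (B, A) ends up deepest, at depth 4.

4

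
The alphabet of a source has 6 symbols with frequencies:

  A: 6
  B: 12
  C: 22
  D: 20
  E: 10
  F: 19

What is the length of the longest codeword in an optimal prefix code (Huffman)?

Merge the two lowest-weight nodes at each step:
A(6) + E(10) → 16
B(12) + 16 → 28
F(19) + D(20) → 39
C(22) + 28 → 50
39 + 50 → 89
The rarest symbols sit at the bottom; the longest codeword is 4 bits.

4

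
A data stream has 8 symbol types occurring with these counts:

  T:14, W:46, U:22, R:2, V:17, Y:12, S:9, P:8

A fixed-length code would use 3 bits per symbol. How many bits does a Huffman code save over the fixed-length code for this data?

Fixed-length: 3 bits × 130 symbols = 390 bits.
Huffman merges:
R(2) + P(8) → 10
S(9) + 10 → 19
Y(12) + T(14) → 26
V(17) + 19 → 36
U(22) + 26 → 48
36 + W(46) → 82
48 + 82 → 130
Huffman total = 10 + 19 + 26 + 36 + 48 + 82 + 130 = 351 bits.
Saving = 390 − 351 = 39 bits.

39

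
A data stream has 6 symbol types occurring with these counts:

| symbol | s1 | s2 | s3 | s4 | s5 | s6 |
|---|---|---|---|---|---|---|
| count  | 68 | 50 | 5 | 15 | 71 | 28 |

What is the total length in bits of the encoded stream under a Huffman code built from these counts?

542

Merge the two smallest weights repeatedly:
merge s3(5) and s4(15): 20
merge 20 and s6(28): 48
merge 48 and s2(50): 98
merge s1(68) and s5(71): 139
merge 98 and 139: 237
Total encoded bits = sum of merged weights = 20 + 48 + 98 + 139 + 237 = 542.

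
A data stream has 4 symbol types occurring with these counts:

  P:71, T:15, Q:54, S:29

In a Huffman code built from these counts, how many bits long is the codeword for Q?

Huffman merges, smallest pair first:
combine T(15), S(29) → 44
combine 44, Q(54) → 98
combine P(71), 98 → 169
Q sits 2 levels below the root, so its codeword is 2 bits.

2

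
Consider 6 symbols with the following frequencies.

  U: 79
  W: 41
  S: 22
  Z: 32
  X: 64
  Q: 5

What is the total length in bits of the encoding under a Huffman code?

Greedily combine the two least-frequent nodes:
Q(5) + S(22) → 27
27 + Z(32) → 59
W(41) + 59 → 100
X(64) + U(79) → 143
100 + 143 → 243
Each symbol's bit-cost is frequency × depth; summing gives 572 bits (equivalently 27 + 59 + 100 + 143 + 243).

572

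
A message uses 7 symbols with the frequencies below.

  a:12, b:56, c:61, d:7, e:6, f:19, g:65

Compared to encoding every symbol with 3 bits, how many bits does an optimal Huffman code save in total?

144

Fixed-length: 3 bits × 226 symbols = 678 bits.
Huffman merges:
combine e(6), d(7) → 13
combine a(12), 13 → 25
combine f(19), 25 → 44
combine 44, b(56) → 100
combine c(61), g(65) → 126
combine 100, 126 → 226
Huffman total = 13 + 25 + 44 + 100 + 126 + 226 = 534 bits.
Saving = 678 − 534 = 144 bits.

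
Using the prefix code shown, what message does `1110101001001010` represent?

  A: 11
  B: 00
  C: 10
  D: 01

ACCCDBCC

Read left to right; each codeword is recognised as soon as it completes (prefix code):
  11→A | 10→C | 10→C | 10→C | 01→D | 00→B | 10→C | 10→C
Decoded message: ACCCDBCC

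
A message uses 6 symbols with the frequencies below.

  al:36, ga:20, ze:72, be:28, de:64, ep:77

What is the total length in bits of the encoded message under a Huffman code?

726

Merge the two smallest weights repeatedly:
merge ga(20) and be(28): 48
merge al(36) and 48: 84
merge de(64) and ze(72): 136
merge ep(77) and 84: 161
merge 136 and 161: 297
The encoded length is the sum of every internal node's weight: 48 + 84 + 136 + 161 + 297 = 726 bits.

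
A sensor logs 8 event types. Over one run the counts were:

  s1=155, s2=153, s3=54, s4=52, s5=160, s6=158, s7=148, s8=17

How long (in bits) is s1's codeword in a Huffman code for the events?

Huffman merges, smallest pair first:
s8(17) + s4(52) → 69
s3(54) + 69 → 123
123 + s7(148) → 271
s2(153) + s1(155) → 308
s6(158) + s5(160) → 318
271 + 308 → 579
318 + 579 → 897
The subtree containing s1 is merged 3 times, so code length = 3.

3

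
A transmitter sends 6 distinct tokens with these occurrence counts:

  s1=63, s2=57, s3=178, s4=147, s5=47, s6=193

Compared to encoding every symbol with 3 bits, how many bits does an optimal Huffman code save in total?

414

Fixed-length: 3 bits × 685 symbols = 2055 bits.
Huffman merges:
s5(47) + s2(57) → 104
s1(63) + 104 → 167
s4(147) + 167 → 314
s3(178) + s6(193) → 371
314 + 371 → 685
Huffman total = 104 + 167 + 314 + 371 + 685 = 1641 bits.
Saving = 2055 − 1641 = 414 bits.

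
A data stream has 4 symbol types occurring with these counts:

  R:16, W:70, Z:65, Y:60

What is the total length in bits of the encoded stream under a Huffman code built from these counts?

422

Greedily combine the two least-frequent nodes:
R(16) + Y(60) → 76
Z(65) + W(70) → 135
76 + 135 → 211
The encoded length is the sum of every internal node's weight: 76 + 135 + 211 = 422 bits.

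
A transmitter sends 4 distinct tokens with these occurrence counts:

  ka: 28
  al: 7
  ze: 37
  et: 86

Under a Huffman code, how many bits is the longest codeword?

Merge the two lowest-weight nodes at each step:
combine al(7), ka(28) → 35
combine 35, ze(37) → 72
combine 72, et(86) → 158
Maximum depth reached is 3.

3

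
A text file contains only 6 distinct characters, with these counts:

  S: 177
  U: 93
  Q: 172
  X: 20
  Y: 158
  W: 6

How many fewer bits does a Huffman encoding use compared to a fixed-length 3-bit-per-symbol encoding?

481

Fixed-length: 3 bits × 626 symbols = 1878 bits.
Huffman merges:
combine W(6), X(20) → 26
combine 26, U(93) → 119
combine 119, Y(158) → 277
combine Q(172), S(177) → 349
combine 277, 349 → 626
Huffman total = 26 + 119 + 277 + 349 + 626 = 1397 bits.
Saving = 1878 − 1397 = 481 bits.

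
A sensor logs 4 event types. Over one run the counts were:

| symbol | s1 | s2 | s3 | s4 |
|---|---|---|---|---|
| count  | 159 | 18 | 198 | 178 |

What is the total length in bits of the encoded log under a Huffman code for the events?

1085

Merge the two smallest weights repeatedly:
combine s2(18), s1(159) → 177
combine 177, s4(178) → 355
combine s3(198), 355 → 553
Total encoded bits = sum of merged weights = 177 + 355 + 553 = 1085.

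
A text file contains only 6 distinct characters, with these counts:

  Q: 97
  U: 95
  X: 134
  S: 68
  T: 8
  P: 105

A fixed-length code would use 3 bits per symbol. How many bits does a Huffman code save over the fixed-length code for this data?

Fixed-length: 3 bits × 507 symbols = 1521 bits.
Huffman merges:
combine T(8), S(68) → 76
combine 76, U(95) → 171
combine Q(97), P(105) → 202
combine X(134), 171 → 305
combine 202, 305 → 507
Huffman total = 76 + 171 + 202 + 305 + 507 = 1261 bits.
Saving = 1521 − 1261 = 260 bits.

260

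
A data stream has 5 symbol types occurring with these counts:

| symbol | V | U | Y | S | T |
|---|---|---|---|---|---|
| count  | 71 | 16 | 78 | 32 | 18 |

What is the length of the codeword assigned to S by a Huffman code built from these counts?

3

Repeatedly merge the two smallest:
U(16) + T(18) → 34
S(32) + 34 → 66
66 + V(71) → 137
Y(78) + 137 → 215
S's leaf is at depth 3, giving a 3-bit codeword.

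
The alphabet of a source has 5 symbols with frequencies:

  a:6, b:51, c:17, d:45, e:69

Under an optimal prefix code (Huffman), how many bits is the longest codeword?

Merge the two lowest-weight nodes at each step:
merge a(6) and c(17): 23
merge 23 and d(45): 68
merge b(51) and 68: 119
merge e(69) and 119: 188
Maximum depth reached is 4.

4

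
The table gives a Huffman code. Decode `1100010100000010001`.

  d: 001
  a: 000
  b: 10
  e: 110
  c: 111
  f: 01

Read left to right; each codeword is recognised as soon as it completes (prefix code):
  110→e | 001→d | 01→f | 000→a | 000→a | 10→b | 001→d
Decoded message: edfaabd

edfaabd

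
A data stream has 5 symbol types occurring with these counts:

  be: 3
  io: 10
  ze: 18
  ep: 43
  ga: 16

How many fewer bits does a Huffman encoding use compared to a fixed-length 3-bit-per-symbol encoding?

91

Fixed-length: 3 bits × 90 symbols = 270 bits.
Huffman merges:
combine be(3), io(10) → 13
combine 13, ga(16) → 29
combine ze(18), 29 → 47
combine ep(43), 47 → 90
Huffman total = 13 + 29 + 47 + 90 = 179 bits.
Saving = 270 − 179 = 91 bits.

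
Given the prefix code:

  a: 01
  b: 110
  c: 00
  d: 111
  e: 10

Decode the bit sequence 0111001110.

Read left to right; each codeword is recognised as soon as it completes (prefix code):
  01→a | 110→b | 01→a | 110→b
Decoded message: abab

abab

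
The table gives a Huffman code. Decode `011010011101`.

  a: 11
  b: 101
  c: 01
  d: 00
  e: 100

cbdab

Read left to right; each codeword is recognised as soon as it completes (prefix code):
  01→c | 101→b | 00→d | 11→a | 101→b
Decoded message: cbdab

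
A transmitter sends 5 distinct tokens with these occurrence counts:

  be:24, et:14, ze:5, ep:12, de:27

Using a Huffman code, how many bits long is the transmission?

181

Build the Huffman tree bottom-up:
merge ze(5) and ep(12): 17
merge et(14) and 17: 31
merge be(24) and de(27): 51
merge 31 and 51: 82
The encoded length is the sum of every internal node's weight: 17 + 31 + 51 + 82 = 181 bits.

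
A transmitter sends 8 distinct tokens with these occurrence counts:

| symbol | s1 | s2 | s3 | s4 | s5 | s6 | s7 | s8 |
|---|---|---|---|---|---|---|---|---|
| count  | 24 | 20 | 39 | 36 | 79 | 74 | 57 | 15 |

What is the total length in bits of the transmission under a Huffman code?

Merge the two smallest weights repeatedly:
combine s8(15), s2(20) → 35
combine s1(24), 35 → 59
combine s4(36), s3(39) → 75
combine s7(57), 59 → 116
combine s6(74), 75 → 149
combine s5(79), 116 → 195
combine 149, 195 → 344
The encoded length is the sum of every internal node's weight: 35 + 59 + 75 + 116 + 149 + 195 + 344 = 973 bits.

973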